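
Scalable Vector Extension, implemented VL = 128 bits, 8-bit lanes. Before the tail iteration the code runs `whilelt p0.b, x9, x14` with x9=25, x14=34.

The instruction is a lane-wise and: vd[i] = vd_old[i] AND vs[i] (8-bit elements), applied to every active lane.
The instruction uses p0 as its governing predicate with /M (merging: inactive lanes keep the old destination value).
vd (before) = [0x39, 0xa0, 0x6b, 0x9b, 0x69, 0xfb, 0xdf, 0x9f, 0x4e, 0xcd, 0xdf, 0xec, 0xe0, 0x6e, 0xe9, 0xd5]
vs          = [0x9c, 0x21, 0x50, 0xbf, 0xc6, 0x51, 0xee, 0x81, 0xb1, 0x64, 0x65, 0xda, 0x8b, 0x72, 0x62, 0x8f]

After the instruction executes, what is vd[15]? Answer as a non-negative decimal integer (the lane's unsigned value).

128-bit reg / 8-bit elem → 16 lanes
active while 25+j < 34, i.e. j ∈ [0,9) capped at 16 ⇒ 9
vd[0] and(0x39,0x9c) -> 0x18
vd[1] and(0xa0,0x21) -> 0x20
vd[2] and(0x6b,0x50) -> 0x40
vd[3] and(0x9b,0xbf) -> 0x9b
vd[4] and(0x69,0xc6) -> 0x40
vd[5] and(0xfb,0x51) -> 0x51
vd[6] and(0xdf,0xee) -> 0xce
vd[7] and(0x9f,0x81) -> 0x81
vd[8] and(0x4e,0xb1) -> 0x00
vd[9] tail/keep -> 0xcd
vd[10] tail/keep -> 0xdf
vd[11] tail/keep -> 0xec
vd[12] tail/keep -> 0xe0
vd[13] tail/keep -> 0x6e
vd[14] tail/keep -> 0xe9
vd[15] tail/keep -> 0xd5

vd[15] = 213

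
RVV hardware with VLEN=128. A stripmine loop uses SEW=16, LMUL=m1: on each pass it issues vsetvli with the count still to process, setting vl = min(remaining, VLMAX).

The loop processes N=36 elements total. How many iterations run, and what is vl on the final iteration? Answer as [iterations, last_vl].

[iterations, last_vl] = [5, 4]

VLMAX = (128 × 1) / 16 = 8 lanes
iterations = ceil(36/8) = 5; final-pass vl = 4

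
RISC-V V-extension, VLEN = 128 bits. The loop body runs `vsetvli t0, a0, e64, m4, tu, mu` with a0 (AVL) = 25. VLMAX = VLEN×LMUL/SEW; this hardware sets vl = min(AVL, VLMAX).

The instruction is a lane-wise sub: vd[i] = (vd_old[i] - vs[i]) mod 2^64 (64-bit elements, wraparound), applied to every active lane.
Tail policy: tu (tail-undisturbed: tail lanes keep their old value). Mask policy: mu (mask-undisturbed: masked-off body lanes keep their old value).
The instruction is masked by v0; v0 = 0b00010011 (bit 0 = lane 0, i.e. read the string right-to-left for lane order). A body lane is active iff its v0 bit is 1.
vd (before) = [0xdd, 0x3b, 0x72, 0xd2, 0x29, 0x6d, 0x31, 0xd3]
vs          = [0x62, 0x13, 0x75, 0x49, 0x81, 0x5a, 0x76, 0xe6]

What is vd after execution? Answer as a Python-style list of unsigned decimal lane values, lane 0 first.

vd = [123, 40, 114, 210, 18446744073709551528, 109, 49, 211]

lanes per group: 128·4/64 = 8
AVL=25 > VLMAX=8, so vl = 8
vd[0] sub(0xdd,0x62) -> 0x7b
vd[1] sub(0x3b,0x13) -> 0x28
vd[2] mask-off/keep -> 0x72
vd[3] mask-off/keep -> 0xd2
vd[4] sub(0x29,0x81) -> 0xffffffffffffffa8
vd[5] mask-off/keep -> 0x6d
vd[6] mask-off/keep -> 0x31
vd[7] mask-off/keep -> 0xd3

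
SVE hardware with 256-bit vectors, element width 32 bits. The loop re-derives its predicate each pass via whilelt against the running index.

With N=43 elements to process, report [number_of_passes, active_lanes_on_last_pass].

[iterations, last_vl] = [6, 3]

lane count: 256 div 32 = 8
N=43: ⌈43/8⌉ = 6 iters; last vl = 43 − 5×8 = 3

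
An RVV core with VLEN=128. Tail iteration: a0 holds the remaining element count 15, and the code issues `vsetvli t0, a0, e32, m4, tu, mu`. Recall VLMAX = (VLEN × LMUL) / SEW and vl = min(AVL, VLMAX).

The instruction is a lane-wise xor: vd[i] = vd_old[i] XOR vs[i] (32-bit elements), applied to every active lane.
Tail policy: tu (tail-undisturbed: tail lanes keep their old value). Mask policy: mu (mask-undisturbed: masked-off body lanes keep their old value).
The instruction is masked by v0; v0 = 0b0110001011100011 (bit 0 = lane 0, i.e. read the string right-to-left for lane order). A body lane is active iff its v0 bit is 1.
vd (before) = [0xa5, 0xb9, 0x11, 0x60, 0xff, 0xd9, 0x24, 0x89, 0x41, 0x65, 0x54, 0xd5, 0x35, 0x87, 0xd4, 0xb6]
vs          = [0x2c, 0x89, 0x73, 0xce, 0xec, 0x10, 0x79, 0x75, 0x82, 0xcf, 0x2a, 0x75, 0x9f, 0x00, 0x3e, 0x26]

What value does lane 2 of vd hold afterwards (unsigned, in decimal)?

vd[2] = 17

VLMAX = VLEN×LMUL/SEW = 128×4/32 = 16
vl = min(AVL, VLMAX) = min(15, 16) = 15
[0] xor(0xa5,0x2c) = 0x89
[1] xor(0xb9,0x89) = 0x30
[2] mask-off/keep = 0x11
[3] mask-off/keep = 0x60
[4] mask-off/keep = 0xff
[5] xor(0xd9,0x10) = 0xc9
[6] xor(0x24,0x79) = 0x5d
[7] xor(0x89,0x75) = 0xfc
[8] mask-off/keep = 0x41
[9] xor(0x65,0xcf) = 0xaa
[10] mask-off/keep = 0x54
[11] mask-off/keep = 0xd5
[12] mask-off/keep = 0x35
[13] xor(0x87,0x00) = 0x87
[14] xor(0xd4,0x3e) = 0xea
[15] tail/keep = 0xb6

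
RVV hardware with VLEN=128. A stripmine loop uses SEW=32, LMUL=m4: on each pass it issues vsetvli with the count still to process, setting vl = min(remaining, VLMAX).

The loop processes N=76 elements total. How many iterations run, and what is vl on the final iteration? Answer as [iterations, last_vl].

[iterations, last_vl] = [5, 12]

lanes per group: 128·4/32 = 16
76 elements at 16/iter → 5 passes, remainder 12 on the last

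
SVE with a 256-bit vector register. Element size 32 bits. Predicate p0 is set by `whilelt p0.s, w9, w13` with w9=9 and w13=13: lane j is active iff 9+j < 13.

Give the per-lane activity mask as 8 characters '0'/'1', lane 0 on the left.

predicate = 11110000

256-bit reg / 32-bit elem → 8 lanes
whilelt: lane j active iff 9+j < 13 → j < 4 → 4 active
bits (lane 0 leftmost): 11110000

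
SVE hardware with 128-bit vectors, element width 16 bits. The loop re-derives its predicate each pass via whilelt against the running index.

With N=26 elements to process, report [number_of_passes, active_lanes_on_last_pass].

[iterations, last_vl] = [4, 2]

register lanes = 128/16 = 8
26 elements at 8/iter → 4 passes, remainder 2 on the last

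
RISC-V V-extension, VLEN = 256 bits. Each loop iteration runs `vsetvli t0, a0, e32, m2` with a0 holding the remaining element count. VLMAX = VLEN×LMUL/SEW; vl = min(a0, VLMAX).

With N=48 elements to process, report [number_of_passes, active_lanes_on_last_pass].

lanes per group: 256·2/32 = 16
iterations = ceil(48/16) = 3; final-pass vl = 16

[iterations, last_vl] = [3, 16]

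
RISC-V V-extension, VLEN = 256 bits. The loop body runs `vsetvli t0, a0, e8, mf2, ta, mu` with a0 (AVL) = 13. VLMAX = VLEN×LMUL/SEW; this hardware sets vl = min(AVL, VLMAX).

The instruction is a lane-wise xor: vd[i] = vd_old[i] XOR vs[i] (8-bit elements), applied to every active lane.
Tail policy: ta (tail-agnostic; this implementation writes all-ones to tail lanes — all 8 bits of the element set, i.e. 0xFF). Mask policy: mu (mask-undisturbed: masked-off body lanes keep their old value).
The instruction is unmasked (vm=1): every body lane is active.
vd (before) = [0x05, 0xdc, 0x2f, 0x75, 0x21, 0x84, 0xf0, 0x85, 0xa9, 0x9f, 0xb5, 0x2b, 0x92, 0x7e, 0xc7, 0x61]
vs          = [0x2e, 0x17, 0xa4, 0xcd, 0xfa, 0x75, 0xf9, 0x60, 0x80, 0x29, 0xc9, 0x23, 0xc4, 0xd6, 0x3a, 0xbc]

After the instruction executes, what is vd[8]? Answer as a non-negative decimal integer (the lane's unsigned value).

vd[8] = 41

VLMAX = (256 × 1/2) / 8 = 16 lanes
vl ← min(13, 16) = 13
lane  0: xor(0x05,0x2e) ⇒ 0x2b
lane  1: xor(0xdc,0x17) ⇒ 0xcb
lane  2: xor(0x2f,0xa4) ⇒ 0x8b
lane  3: xor(0x75,0xcd) ⇒ 0xb8
lane  4: xor(0x21,0xfa) ⇒ 0xdb
lane  5: xor(0x84,0x75) ⇒ 0xf1
lane  6: xor(0xf0,0xf9) ⇒ 0x09
lane  7: xor(0x85,0x60) ⇒ 0xe5
lane  8: xor(0xa9,0x80) ⇒ 0x29
lane  9: xor(0x9f,0x29) ⇒ 0xb6
lane 10: xor(0xb5,0xc9) ⇒ 0x7c
lane 11: xor(0x2b,0x23) ⇒ 0x08
lane 12: xor(0x92,0xc4) ⇒ 0x56
lane 13: tail/ones ⇒ 0xff
lane 14: tail/ones ⇒ 0xff
lane 15: tail/ones ⇒ 0xff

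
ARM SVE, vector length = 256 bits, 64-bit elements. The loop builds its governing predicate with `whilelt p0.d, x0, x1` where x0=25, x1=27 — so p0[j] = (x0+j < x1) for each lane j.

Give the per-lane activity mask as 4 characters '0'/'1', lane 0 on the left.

predicate = 1100

register lanes = 256/64 = 4
whilelt: lane j active iff 25+j < 27 → j < 2 → 2 active
bits (lane 0 leftmost): 1100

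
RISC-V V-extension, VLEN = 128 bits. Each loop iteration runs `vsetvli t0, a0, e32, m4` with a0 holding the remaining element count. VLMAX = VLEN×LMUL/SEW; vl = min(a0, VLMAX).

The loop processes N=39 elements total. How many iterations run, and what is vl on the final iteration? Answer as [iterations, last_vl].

[iterations, last_vl] = [3, 7]

VLMAX = VLEN×LMUL/SEW = 128×4/32 = 16
39 elements at 16/iter → 3 passes, remainder 7 on the last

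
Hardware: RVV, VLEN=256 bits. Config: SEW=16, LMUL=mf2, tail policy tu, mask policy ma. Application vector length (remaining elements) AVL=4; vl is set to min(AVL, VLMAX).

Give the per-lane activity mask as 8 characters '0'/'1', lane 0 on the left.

predicate = 11110000

lanes per group: 256·1/2/16 = 8
AVL=4 ≤ VLMAX=8, so vl = 4
bits (lane 0 leftmost): 11110000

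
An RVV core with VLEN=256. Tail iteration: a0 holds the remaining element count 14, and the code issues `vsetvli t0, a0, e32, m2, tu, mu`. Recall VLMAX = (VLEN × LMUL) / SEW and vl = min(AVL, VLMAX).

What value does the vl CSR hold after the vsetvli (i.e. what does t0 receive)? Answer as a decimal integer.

vl = 14

VLMAX = (256 × 2) / 32 = 16 lanes
vl = min(AVL, VLMAX) = min(14, 16) = 14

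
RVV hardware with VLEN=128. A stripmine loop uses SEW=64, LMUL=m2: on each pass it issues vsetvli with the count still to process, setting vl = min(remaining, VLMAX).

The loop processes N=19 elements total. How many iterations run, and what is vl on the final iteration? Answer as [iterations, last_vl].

[iterations, last_vl] = [5, 3]

VLMAX = (128 × 2) / 64 = 4 lanes
19 elements at 4/iter → 5 passes, remainder 3 on the last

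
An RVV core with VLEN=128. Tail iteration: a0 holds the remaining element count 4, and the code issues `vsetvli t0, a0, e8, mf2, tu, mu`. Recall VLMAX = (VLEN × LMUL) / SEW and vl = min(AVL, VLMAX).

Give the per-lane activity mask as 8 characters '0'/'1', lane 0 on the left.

predicate = 11110000

VLMAX = VLEN×LMUL/SEW = 128×1/2/8 = 8
vl ← min(4, 8) = 4
bits (lane 0 leftmost): 11110000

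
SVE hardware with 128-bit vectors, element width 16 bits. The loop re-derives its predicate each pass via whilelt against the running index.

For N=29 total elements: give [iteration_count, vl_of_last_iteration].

[iterations, last_vl] = [4, 5]

register lanes = 128/16 = 8
iterations = ceil(29/8) = 4; final-pass vl = 5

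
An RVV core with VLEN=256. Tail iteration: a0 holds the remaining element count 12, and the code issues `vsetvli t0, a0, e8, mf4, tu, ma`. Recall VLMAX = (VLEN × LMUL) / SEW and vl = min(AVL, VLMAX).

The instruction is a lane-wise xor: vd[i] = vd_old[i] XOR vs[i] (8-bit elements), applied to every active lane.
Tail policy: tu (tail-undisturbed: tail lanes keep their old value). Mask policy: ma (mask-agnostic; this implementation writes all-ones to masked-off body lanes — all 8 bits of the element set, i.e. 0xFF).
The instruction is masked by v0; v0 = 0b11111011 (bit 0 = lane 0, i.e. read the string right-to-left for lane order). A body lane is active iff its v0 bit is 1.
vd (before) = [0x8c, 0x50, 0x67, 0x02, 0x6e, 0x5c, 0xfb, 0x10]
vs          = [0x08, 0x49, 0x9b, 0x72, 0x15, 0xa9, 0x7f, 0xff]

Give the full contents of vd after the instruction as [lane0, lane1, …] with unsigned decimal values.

lanes per group: 256·1/4/8 = 8
AVL=12 > VLMAX=8, so vl = 8
lane  0: xor(0x8c,0x08) ⇒ 0x84
lane  1: xor(0x50,0x49) ⇒ 0x19
lane  2: mask-off/ones ⇒ 0xff
lane  3: xor(0x02,0x72) ⇒ 0x70
lane  4: xor(0x6e,0x15) ⇒ 0x7b
lane  5: xor(0x5c,0xa9) ⇒ 0xf5
lane  6: xor(0xfb,0x7f) ⇒ 0x84
lane  7: xor(0x10,0xff) ⇒ 0xef

vd = [132, 25, 255, 112, 123, 245, 132, 239]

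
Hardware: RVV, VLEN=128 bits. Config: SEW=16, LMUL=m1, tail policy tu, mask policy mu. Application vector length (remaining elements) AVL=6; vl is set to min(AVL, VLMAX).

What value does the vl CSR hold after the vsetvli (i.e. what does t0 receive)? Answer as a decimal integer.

VLMAX = VLEN×LMUL/SEW = 128×1/16 = 8
vl = min(AVL, VLMAX) = min(6, 8) = 6

vl = 6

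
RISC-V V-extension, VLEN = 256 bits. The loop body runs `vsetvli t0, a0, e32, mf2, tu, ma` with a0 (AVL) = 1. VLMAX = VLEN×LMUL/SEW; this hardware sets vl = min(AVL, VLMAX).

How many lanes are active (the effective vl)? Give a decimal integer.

vl = 1

lanes per group: 256·1/2/32 = 4
vl = min(AVL, VLMAX) = min(1, 4) = 1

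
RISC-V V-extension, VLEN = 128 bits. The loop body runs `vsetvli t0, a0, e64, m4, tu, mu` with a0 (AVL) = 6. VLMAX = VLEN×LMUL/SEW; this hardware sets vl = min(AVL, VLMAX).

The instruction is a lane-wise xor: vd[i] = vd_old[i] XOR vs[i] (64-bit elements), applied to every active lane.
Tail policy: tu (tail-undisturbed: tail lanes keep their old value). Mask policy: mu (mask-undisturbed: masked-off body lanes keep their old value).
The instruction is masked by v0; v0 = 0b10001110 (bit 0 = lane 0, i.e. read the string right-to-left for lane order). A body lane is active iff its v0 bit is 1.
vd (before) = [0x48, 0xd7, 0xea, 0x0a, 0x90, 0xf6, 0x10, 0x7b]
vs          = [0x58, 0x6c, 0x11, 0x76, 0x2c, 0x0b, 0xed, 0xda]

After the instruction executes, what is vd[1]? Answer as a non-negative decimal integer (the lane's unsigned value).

vd[1] = 187

lanes per group: 128·4/64 = 8
AVL=6 ≤ VLMAX=8, so vl = 6
[0] mask-off/keep = 0x48
[1] xor(0xd7,0x6c) = 0xbb
[2] xor(0xea,0x11) = 0xfb
[3] xor(0x0a,0x76) = 0x7c
[4] mask-off/keep = 0x90
[5] mask-off/keep = 0xf6
[6] tail/keep = 0x10
[7] tail/keep = 0x7b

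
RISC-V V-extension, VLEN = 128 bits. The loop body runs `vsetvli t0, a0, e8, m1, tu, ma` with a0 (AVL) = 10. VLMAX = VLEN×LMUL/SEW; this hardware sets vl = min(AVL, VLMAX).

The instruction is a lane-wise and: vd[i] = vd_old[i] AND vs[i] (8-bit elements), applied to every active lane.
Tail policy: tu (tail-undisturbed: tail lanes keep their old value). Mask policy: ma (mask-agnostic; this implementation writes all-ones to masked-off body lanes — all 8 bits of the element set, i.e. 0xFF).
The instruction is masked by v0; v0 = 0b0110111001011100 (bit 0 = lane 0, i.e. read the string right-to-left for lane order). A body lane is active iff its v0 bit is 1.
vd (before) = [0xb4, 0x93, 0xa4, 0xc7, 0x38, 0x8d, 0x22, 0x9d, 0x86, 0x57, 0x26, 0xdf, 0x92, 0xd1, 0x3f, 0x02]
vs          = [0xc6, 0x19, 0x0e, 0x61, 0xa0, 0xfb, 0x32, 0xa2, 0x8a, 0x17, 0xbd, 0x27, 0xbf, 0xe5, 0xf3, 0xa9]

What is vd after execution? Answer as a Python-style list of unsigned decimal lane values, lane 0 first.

vd = [255, 255, 4, 65, 32, 255, 34, 255, 255, 23, 38, 223, 146, 209, 63, 2]

VLMAX = VLEN×LMUL/SEW = 128×1/8 = 16
vl ← min(10, 16) = 10
[0] mask-off/ones = 0xff
[1] mask-off/ones = 0xff
[2] and(0xa4,0x0e) = 0x04
[3] and(0xc7,0x61) = 0x41
[4] and(0x38,0xa0) = 0x20
[5] mask-off/ones = 0xff
[6] and(0x22,0x32) = 0x22
[7] mask-off/ones = 0xff
[8] mask-off/ones = 0xff
[9] and(0x57,0x17) = 0x17
[10] tail/keep = 0x26
[11] tail/keep = 0xdf
[12] tail/keep = 0x92
[13] tail/keep = 0xd1
[14] tail/keep = 0x3f
[15] tail/keep = 0x02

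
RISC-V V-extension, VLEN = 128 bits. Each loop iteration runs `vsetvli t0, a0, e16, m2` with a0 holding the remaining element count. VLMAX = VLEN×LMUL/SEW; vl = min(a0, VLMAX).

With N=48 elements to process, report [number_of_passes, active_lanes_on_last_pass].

VLMAX = VLEN×LMUL/SEW = 128×2/16 = 16
iterations = ceil(48/16) = 3; final-pass vl = 16

[iterations, last_vl] = [3, 16]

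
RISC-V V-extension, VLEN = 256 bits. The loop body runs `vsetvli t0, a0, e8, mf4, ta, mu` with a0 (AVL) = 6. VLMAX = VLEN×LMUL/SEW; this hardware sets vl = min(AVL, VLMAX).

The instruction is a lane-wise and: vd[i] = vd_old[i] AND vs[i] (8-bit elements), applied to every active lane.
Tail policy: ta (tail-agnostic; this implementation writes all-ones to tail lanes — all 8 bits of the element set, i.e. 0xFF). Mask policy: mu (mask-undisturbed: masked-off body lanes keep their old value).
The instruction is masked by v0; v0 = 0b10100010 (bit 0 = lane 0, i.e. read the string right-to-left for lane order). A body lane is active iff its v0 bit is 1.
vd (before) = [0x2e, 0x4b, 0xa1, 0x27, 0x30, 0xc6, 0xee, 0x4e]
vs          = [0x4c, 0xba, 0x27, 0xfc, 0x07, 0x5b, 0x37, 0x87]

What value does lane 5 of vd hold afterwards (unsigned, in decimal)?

vd[5] = 66

lanes per group: 256·1/4/8 = 8
vl ← min(6, 8) = 6
vd[0] mask-off/keep -> 0x2e
vd[1] and(0x4b,0xba) -> 0x0a
vd[2] mask-off/keep -> 0xa1
vd[3] mask-off/keep -> 0x27
vd[4] mask-off/keep -> 0x30
vd[5] and(0xc6,0x5b) -> 0x42
vd[6] tail/ones -> 0xff
vd[7] tail/ones -> 0xff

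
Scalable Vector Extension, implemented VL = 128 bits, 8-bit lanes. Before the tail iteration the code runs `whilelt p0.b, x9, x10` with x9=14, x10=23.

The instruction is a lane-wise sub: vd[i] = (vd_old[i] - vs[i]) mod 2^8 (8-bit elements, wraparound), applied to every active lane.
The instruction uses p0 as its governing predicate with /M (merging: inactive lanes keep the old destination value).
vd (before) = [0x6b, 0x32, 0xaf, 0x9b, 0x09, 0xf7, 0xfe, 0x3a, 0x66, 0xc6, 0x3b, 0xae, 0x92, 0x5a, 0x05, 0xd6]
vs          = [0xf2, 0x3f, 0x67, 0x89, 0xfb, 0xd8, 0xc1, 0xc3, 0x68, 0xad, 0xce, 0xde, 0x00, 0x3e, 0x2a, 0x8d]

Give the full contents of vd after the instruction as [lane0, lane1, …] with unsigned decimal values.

lane count: 128 div 8 = 16
whilelt: lane j active iff 14+j < 23 → j < 9 → 9 active
  i=0: sub(0x6b,0xf2) → 121
  i=1: sub(0x32,0x3f) → 243
  i=2: sub(0xaf,0x67) → 72
  i=3: sub(0x9b,0x89) → 18
  i=4: sub(0x09,0xfb) → 14
  i=5: sub(0xf7,0xd8) → 31
  i=6: sub(0xfe,0xc1) → 61
  i=7: sub(0x3a,0xc3) → 119
  i=8: sub(0x66,0x68) → 254
  i=9: tail/keep → 198
  i=10: tail/keep → 59
  i=11: tail/keep → 174
  i=12: tail/keep → 146
  i=13: tail/keep → 90
  i=14: tail/keep → 5
  i=15: tail/keep → 214

vd = [121, 243, 72, 18, 14, 31, 61, 119, 254, 198, 59, 174, 146, 90, 5, 214]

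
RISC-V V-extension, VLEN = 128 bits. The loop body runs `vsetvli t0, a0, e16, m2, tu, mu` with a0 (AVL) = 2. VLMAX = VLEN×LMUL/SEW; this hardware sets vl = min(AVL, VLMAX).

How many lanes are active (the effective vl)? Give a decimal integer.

vl = 2

lanes per group: 128·2/16 = 16
vl = min(AVL, VLMAX) = min(2, 16) = 2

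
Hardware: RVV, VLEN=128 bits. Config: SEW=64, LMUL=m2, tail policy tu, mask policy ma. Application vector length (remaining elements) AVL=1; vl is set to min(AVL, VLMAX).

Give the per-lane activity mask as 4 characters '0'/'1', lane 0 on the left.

lanes per group: 128·2/64 = 4
vl ← min(1, 4) = 1
bits (lane 0 leftmost): 1000

predicate = 1000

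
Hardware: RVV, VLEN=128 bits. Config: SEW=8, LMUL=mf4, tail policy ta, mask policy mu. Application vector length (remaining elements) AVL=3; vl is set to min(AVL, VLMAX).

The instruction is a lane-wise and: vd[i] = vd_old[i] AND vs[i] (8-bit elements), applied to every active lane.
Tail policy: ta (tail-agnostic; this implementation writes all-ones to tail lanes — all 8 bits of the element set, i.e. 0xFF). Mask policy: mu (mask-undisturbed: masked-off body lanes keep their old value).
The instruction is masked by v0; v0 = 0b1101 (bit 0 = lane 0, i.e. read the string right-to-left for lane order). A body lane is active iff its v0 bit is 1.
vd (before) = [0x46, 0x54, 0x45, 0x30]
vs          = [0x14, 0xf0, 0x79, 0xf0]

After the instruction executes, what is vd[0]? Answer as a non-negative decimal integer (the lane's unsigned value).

VLMAX = (128 × 1/4) / 8 = 4 lanes
vl ← min(3, 4) = 3
  i=0: and(0x46,0x14) → 4
  i=1: mask-off/keep → 84
  i=2: and(0x45,0x79) → 65
  i=3: tail/ones → 255

vd[0] = 4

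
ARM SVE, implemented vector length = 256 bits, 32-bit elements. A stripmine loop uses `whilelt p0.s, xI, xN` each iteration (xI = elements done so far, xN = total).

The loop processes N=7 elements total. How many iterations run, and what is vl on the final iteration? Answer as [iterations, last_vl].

[iterations, last_vl] = [1, 7]

lane count: 256 div 32 = 8
7 elements at 8/iter → 1 passes, remainder 7 on the last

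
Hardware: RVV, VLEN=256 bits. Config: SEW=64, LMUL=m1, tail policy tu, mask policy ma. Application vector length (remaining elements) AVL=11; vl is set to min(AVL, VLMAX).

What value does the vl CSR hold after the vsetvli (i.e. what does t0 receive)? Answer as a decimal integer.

vl = 4

VLMAX = (256 × 1) / 64 = 4 lanes
vl = min(AVL, VLMAX) = min(11, 4) = 4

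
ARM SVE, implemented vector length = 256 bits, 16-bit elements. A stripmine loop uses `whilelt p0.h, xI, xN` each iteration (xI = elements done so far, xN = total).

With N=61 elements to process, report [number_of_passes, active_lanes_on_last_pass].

lane count: 256 div 16 = 16
61 elements at 16/iter → 4 passes, remainder 13 on the last

[iterations, last_vl] = [4, 13]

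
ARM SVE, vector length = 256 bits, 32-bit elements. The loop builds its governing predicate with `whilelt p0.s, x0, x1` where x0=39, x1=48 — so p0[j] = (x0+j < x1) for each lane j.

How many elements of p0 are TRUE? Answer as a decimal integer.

register lanes = 256/32 = 8
active while 39+j < 48, i.e. j ∈ [0,9) capped at 8 ⇒ 8

vl = 8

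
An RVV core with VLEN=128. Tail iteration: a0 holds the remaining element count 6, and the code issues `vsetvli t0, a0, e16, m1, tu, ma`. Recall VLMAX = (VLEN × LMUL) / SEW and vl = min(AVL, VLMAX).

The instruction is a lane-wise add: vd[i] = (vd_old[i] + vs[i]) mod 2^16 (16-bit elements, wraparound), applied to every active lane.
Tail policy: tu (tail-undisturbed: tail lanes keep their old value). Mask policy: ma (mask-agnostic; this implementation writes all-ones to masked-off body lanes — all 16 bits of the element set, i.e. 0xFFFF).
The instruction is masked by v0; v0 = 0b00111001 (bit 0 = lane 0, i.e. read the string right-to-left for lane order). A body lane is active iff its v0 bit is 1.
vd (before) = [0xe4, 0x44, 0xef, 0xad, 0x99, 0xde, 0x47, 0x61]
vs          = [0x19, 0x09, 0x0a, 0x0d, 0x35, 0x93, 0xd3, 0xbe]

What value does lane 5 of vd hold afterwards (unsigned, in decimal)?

VLMAX = VLEN×LMUL/SEW = 128×1/16 = 8
vl ← min(6, 8) = 6
  i=0: add(0xe4,0x19) → 253
  i=1: mask-off/ones → 65535
  i=2: mask-off/ones → 65535
  i=3: add(0xad,0x0d) → 186
  i=4: add(0x99,0x35) → 206
  i=5: add(0xde,0x93) → 369
  i=6: tail/keep → 71
  i=7: tail/keep → 97

vd[5] = 369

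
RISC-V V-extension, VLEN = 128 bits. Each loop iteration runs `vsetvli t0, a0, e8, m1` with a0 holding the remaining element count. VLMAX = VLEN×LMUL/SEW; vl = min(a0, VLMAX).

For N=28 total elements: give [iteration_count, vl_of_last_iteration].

lanes per group: 128·1/8 = 16
N=28: ⌈28/16⌉ = 2 iters; last vl = 28 − 1×16 = 12

[iterations, last_vl] = [2, 12]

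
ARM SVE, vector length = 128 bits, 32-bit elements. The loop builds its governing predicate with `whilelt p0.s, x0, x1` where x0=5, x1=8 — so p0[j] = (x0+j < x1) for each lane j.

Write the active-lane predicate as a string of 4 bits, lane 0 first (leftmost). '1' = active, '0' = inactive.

register lanes = 128/32 = 4
active while 5+j < 8, i.e. j ∈ [0,3) capped at 4 ⇒ 3
bits (lane 0 leftmost): 1110

predicate = 1110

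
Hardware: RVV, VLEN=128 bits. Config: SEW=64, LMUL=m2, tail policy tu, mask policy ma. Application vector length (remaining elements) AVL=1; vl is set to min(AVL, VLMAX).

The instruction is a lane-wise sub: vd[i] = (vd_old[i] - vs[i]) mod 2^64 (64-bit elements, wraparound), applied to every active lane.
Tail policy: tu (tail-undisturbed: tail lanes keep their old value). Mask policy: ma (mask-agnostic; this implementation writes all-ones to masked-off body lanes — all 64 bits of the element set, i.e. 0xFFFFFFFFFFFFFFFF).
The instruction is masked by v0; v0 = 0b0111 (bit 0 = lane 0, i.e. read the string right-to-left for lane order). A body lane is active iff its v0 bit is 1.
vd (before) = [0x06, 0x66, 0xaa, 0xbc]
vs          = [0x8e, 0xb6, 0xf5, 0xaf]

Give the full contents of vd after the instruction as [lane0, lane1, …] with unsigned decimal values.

VLMAX = VLEN×LMUL/SEW = 128×2/64 = 4
AVL=1 ≤ VLMAX=4, so vl = 1
vd[0] sub(0x06,0x8e) -> 0xffffffffffffff78
vd[1] tail/keep -> 0x66
vd[2] tail/keep -> 0xaa
vd[3] tail/keep -> 0xbc

vd = [18446744073709551480, 102, 170, 188]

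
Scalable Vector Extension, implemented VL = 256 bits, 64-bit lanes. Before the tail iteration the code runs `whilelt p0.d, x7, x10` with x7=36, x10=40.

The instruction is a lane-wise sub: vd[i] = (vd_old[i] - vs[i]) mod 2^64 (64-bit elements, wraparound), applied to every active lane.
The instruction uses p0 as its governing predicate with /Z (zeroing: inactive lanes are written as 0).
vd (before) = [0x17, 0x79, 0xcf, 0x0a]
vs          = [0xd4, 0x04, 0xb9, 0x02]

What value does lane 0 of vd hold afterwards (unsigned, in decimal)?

vd[0] = 18446744073709551427

lane count: 256 div 64 = 4
active while 36+j < 40, i.e. j ∈ [0,4) capped at 4 ⇒ 4
lane  0: sub(0x17,0xd4) ⇒ 0xffffffffffffff43
lane  1: sub(0x79,0x04) ⇒ 0x75
lane  2: sub(0xcf,0xb9) ⇒ 0x16
lane  3: sub(0x0a,0x02) ⇒ 0x08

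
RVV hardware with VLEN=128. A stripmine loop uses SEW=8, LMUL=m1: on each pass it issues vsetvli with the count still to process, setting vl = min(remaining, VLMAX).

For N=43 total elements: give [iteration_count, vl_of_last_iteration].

VLMAX = VLEN×LMUL/SEW = 128×1/8 = 16
iterations = ceil(43/16) = 3; final-pass vl = 11

[iterations, last_vl] = [3, 11]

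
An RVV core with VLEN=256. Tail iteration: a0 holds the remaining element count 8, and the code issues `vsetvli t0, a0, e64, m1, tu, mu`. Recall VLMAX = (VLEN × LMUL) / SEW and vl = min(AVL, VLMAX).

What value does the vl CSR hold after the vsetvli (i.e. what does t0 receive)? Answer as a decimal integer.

lanes per group: 256·1/64 = 4
AVL=8 > VLMAX=4, so vl = 4

vl = 4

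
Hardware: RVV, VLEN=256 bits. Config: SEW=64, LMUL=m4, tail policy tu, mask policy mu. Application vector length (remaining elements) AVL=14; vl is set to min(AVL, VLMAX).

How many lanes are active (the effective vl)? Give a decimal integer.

VLMAX = (256 × 4) / 64 = 16 lanes
vl = min(AVL, VLMAX) = min(14, 16) = 14

vl = 14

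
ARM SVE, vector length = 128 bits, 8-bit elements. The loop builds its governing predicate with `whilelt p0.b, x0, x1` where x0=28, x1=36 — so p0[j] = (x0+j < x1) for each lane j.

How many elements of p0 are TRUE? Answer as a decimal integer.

vl = 8

register lanes = 128/8 = 16
active while 28+j < 36, i.e. j ∈ [0,8) capped at 16 ⇒ 8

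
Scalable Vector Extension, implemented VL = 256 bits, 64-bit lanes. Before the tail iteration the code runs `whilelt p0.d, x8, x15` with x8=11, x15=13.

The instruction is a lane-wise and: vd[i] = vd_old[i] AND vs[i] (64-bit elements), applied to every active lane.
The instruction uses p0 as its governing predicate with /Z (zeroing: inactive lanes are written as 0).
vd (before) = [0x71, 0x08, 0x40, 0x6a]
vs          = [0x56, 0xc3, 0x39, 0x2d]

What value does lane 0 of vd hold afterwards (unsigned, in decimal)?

lane count: 256 div 64 = 4
whilelt: lane j active iff 11+j < 13 → j < 2 → 2 active
  i=0: and(0x71,0x56) → 80
  i=1: and(0x08,0xc3) → 0
  i=2: tail/zero → 0
  i=3: tail/zero → 0

vd[0] = 80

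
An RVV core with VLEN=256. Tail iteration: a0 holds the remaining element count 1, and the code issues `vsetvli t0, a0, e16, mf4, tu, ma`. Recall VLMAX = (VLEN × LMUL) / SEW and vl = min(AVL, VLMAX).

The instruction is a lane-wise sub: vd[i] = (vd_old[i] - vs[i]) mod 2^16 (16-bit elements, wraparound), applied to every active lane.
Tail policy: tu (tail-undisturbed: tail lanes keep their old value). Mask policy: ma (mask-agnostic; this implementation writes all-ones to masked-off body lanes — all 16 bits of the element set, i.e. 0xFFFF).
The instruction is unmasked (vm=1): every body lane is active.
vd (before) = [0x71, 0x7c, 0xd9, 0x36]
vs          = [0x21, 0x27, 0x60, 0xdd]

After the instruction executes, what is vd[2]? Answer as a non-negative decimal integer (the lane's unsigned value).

lanes per group: 256·1/4/16 = 4
vl = min(AVL, VLMAX) = min(1, 4) = 1
lane  0: sub(0x71,0x21) ⇒ 0x50
lane  1: tail/keep ⇒ 0x7c
lane  2: tail/keep ⇒ 0xd9
lane  3: tail/keep ⇒ 0x36

vd[2] = 217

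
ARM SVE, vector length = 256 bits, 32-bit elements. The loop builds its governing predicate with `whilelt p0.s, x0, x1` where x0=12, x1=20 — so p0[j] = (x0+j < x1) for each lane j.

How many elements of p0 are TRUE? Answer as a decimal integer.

lane count: 256 div 32 = 8
active while 12+j < 20, i.e. j ∈ [0,8) capped at 8 ⇒ 8

vl = 8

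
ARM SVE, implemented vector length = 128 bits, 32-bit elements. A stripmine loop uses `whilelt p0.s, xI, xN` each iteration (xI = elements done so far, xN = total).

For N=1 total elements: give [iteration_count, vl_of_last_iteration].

[iterations, last_vl] = [1, 1]

128-bit reg / 32-bit elem → 4 lanes
iterations = ceil(1/4) = 1; final-pass vl = 1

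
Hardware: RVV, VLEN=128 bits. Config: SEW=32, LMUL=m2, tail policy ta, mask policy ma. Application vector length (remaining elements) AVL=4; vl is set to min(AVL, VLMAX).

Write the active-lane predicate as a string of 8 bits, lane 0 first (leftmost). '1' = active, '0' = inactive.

lanes per group: 128·2/32 = 8
vl ← min(4, 8) = 4
bits (lane 0 leftmost): 11110000

predicate = 11110000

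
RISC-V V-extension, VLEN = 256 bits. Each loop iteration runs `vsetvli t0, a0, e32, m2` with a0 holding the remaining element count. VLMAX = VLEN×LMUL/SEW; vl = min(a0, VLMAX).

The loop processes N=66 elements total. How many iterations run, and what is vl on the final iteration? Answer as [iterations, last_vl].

[iterations, last_vl] = [5, 2]

VLMAX = (256 × 2) / 32 = 16 lanes
66 elements at 16/iter → 5 passes, remainder 2 on the last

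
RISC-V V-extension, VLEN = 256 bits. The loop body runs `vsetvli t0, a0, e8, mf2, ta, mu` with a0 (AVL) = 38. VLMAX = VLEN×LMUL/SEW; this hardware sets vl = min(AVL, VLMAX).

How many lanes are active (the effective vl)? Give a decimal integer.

VLMAX = (256 × 1/2) / 8 = 16 lanes
AVL=38 > VLMAX=16, so vl = 16

vl = 16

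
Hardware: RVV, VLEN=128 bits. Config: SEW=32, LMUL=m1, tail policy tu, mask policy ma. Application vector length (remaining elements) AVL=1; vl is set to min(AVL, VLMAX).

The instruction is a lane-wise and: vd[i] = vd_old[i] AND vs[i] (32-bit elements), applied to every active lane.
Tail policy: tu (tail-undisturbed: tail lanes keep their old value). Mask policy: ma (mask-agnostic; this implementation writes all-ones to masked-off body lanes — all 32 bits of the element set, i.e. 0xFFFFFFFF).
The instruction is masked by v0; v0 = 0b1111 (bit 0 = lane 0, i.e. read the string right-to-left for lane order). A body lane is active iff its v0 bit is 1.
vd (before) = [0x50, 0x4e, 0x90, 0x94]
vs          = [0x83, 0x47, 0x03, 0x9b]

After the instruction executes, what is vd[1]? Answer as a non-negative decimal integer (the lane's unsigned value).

vd[1] = 78

VLMAX = VLEN×LMUL/SEW = 128×1/32 = 4
AVL=1 ≤ VLMAX=4, so vl = 1
[0] and(0x50,0x83) = 0x00
[1] tail/keep = 0x4e
[2] tail/keep = 0x90
[3] tail/keep = 0x94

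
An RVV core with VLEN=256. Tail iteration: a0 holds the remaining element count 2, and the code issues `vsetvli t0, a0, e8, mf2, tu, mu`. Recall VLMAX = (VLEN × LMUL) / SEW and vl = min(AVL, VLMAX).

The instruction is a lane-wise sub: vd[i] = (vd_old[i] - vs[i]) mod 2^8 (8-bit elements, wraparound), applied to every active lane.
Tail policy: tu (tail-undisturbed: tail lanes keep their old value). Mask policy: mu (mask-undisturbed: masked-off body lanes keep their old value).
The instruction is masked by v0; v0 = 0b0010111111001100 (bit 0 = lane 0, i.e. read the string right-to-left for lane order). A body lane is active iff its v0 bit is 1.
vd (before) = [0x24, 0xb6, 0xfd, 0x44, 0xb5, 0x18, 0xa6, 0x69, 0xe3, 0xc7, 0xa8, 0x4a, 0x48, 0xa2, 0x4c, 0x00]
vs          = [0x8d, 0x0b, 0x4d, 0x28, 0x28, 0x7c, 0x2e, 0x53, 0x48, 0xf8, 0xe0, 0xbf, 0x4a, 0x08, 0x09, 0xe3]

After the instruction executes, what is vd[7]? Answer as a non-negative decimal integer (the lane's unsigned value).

vd[7] = 105

VLMAX = VLEN×LMUL/SEW = 256×1/2/8 = 16
vl ← min(2, 16) = 2
  i=0: mask-off/keep → 36
  i=1: mask-off/keep → 182
  i=2: tail/keep → 253
  i=3: tail/keep → 68
  i=4: tail/keep → 181
  i=5: tail/keep → 24
  i=6: tail/keep → 166
  i=7: tail/keep → 105
  i=8: tail/keep → 227
  i=9: tail/keep → 199
  i=10: tail/keep → 168
  i=11: tail/keep → 74
  i=12: tail/keep → 72
  i=13: tail/keep → 162
  i=14: tail/keep → 76
  i=15: tail/keep → 0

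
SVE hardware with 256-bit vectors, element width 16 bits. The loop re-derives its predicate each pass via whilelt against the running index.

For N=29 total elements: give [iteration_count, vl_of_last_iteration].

[iterations, last_vl] = [2, 13]

256-bit reg / 16-bit elem → 16 lanes
iterations = ceil(29/16) = 2; final-pass vl = 13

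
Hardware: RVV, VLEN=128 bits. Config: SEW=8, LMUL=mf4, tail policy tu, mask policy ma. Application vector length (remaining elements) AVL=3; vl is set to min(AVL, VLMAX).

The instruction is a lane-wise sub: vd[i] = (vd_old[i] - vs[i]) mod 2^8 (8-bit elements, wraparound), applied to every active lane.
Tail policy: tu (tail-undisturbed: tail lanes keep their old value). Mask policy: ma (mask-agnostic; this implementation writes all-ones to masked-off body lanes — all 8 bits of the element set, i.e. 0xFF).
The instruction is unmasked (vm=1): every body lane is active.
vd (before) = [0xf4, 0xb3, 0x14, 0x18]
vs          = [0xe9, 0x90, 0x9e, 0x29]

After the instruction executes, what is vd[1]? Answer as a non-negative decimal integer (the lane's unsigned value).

VLMAX = (128 × 1/4) / 8 = 4 lanes
vl ← min(3, 4) = 3
  i=0: sub(0xf4,0xe9) → 11
  i=1: sub(0xb3,0x90) → 35
  i=2: sub(0x14,0x9e) → 118
  i=3: tail/keep → 24

vd[1] = 35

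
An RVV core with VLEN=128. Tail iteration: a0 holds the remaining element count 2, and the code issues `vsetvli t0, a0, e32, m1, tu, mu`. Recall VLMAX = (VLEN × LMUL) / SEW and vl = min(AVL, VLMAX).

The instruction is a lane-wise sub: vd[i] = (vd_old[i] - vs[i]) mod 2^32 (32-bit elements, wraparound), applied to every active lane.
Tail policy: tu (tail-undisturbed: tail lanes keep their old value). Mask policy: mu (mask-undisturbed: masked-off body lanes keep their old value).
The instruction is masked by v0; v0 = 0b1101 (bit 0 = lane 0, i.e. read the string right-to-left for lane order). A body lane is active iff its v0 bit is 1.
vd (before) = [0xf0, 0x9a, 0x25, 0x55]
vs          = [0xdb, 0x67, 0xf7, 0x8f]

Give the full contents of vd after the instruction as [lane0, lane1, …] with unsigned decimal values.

vd = [21, 154, 37, 85]

VLMAX = VLEN×LMUL/SEW = 128×1/32 = 4
vl ← min(2, 4) = 2
  i=0: sub(0xf0,0xdb) → 21
  i=1: mask-off/keep → 154
  i=2: tail/keep → 37
  i=3: tail/keep → 85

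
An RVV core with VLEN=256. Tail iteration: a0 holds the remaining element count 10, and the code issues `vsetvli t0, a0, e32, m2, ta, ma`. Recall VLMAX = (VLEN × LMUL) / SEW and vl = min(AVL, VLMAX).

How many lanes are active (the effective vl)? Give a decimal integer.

vl = 10

VLMAX = VLEN×LMUL/SEW = 256×2/32 = 16
vl = min(AVL, VLMAX) = min(10, 16) = 10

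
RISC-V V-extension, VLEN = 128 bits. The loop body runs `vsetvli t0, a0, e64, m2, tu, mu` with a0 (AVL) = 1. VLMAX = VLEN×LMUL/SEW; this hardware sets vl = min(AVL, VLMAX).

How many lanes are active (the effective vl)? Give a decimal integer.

VLMAX = VLEN×LMUL/SEW = 128×2/64 = 4
vl ← min(1, 4) = 1

vl = 1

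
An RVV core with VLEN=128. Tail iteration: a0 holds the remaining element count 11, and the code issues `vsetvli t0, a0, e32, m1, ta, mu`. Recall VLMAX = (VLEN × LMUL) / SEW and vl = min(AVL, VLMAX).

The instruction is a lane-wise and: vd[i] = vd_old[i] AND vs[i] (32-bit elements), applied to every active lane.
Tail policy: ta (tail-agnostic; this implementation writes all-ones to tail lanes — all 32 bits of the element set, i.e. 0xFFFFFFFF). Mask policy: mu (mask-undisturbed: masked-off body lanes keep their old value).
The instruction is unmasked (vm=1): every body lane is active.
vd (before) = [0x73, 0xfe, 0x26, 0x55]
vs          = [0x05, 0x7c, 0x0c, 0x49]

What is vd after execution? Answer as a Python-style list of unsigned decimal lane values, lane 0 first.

vd = [1, 124, 4, 65]

lanes per group: 128·1/32 = 4
AVL=11 > VLMAX=4, so vl = 4
vd[0] and(0x73,0x05) -> 0x01
vd[1] and(0xfe,0x7c) -> 0x7c
vd[2] and(0x26,0x0c) -> 0x04
vd[3] and(0x55,0x49) -> 0x41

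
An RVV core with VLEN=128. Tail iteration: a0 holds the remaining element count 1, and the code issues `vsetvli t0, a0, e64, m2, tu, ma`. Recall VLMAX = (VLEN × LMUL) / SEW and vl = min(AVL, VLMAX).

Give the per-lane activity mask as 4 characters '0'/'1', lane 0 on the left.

predicate = 1000

VLMAX = VLEN×LMUL/SEW = 128×2/64 = 4
vl = min(AVL, VLMAX) = min(1, 4) = 1
bits (lane 0 leftmost): 1000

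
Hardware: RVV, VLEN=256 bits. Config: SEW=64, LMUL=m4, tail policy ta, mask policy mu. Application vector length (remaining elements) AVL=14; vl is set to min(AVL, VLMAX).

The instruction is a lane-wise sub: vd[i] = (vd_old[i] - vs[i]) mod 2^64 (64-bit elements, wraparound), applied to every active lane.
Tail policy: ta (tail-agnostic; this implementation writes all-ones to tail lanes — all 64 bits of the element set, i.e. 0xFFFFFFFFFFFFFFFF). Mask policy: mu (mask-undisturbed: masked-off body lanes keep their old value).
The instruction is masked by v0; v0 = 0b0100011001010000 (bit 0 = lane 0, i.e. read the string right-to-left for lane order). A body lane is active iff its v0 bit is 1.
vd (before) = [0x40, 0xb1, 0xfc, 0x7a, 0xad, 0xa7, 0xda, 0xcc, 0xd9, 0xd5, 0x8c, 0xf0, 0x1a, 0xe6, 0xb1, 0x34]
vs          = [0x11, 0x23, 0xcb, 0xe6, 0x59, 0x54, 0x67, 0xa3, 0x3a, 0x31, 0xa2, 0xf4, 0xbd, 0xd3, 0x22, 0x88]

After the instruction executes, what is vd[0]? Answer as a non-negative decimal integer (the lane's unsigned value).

vd[0] = 64

lanes per group: 256·4/64 = 16
vl ← min(14, 16) = 14
vd[0] mask-off/keep -> 0x40
vd[1] mask-off/keep -> 0xb1
vd[2] mask-off/keep -> 0xfc
vd[3] mask-off/keep -> 0x7a
vd[4] sub(0xad,0x59) -> 0x54
vd[5] mask-off/keep -> 0xa7
vd[6] sub(0xda,0x67) -> 0x73
vd[7] mask-off/keep -> 0xcc
vd[8] mask-off/keep -> 0xd9
vd[9] sub(0xd5,0x31) -> 0xa4
vd[10] sub(0x8c,0xa2) -> 0xffffffffffffffea
vd[11] mask-off/keep -> 0xf0
vd[12] mask-off/keep -> 0x1a
vd[13] mask-off/keep -> 0xe6
vd[14] tail/ones -> 0xffffffffffffffff
vd[15] tail/ones -> 0xffffffffffffffff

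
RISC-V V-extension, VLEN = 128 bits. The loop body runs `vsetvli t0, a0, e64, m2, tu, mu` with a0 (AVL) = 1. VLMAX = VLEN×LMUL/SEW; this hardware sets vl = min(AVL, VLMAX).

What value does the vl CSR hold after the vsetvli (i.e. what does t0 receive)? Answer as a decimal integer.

VLMAX = VLEN×LMUL/SEW = 128×2/64 = 4
vl ← min(1, 4) = 1

vl = 1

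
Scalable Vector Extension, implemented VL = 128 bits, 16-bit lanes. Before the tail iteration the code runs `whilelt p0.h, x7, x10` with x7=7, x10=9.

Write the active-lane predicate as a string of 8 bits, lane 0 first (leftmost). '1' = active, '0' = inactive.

register lanes = 128/16 = 8
p0[j] = (7+j < 9); true for j=0..1 → 2 lanes set
bits (lane 0 leftmost): 11000000

predicate = 11000000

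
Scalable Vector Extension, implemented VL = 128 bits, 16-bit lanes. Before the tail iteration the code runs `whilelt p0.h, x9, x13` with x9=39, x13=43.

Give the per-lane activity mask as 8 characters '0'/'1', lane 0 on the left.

lane count: 128 div 16 = 8
whilelt: lane j active iff 39+j < 43 → j < 4 → 4 active
bits (lane 0 leftmost): 11110000

predicate = 11110000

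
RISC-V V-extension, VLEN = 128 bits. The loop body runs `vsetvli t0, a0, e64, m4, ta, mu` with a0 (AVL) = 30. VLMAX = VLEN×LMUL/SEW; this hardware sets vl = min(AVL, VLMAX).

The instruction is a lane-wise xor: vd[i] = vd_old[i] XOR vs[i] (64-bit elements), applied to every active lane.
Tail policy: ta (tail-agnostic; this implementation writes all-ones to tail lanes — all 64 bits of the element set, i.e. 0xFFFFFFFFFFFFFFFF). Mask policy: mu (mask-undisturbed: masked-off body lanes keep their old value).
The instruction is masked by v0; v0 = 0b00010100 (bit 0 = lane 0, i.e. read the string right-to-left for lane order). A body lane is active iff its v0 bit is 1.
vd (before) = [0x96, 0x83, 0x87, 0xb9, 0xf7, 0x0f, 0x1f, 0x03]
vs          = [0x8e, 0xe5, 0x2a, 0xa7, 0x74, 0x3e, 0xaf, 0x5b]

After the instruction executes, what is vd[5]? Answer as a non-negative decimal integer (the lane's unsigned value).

vd[5] = 15

lanes per group: 128·4/64 = 8
vl ← min(30, 8) = 8
vd[0] mask-off/keep -> 0x96
vd[1] mask-off/keep -> 0x83
vd[2] xor(0x87,0x2a) -> 0xad
vd[3] mask-off/keep -> 0xb9
vd[4] xor(0xf7,0x74) -> 0x83
vd[5] mask-off/keep -> 0x0f
vd[6] mask-off/keep -> 0x1f
vd[7] mask-off/keep -> 0x03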